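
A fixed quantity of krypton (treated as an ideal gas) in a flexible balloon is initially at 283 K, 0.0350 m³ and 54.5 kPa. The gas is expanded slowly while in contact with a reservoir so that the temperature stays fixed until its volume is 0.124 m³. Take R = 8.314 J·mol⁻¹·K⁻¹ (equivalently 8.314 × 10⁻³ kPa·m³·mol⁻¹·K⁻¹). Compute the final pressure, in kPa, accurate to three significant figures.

P₂ ≈ 15.4 kPa

Isothermal, so P V is constant: T₂ = T₁; P₂ = P₁·(V₁/V₂) = 15.38 kPa.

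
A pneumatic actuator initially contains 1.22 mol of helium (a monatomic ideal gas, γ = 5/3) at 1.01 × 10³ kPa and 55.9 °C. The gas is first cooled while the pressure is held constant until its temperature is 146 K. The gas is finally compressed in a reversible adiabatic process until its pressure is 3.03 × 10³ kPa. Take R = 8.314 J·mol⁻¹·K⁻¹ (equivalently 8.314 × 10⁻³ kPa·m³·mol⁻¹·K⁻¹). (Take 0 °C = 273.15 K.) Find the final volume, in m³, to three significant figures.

V₃ ≈ 0.000758 m³

Convert: T₁ = 329.0 K.
From PV = nRT: V₁ = nRT₁/P₁ = 0.003305 m³.
Isobaric, so V/T is constant: P₂ = P₁; V₂ = V₁·(T₂/T₁) = 0.001466 m³.
Adiabatic (γ = 5/3), T V^(γ−1) and P V^γ constant: T₃ = T₂·(P₃/P₂)^((γ−1)/γ) = 226.6 K; V₃ = V₂·(P₂/P₃)^(1/γ) = 0.0007585 m³.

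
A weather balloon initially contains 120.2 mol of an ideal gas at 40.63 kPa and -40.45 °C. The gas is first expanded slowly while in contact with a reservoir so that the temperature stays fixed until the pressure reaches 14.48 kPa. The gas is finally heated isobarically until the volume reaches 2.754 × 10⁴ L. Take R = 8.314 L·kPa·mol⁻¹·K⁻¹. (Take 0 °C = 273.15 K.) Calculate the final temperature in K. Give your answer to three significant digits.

Convert: T₁ = 232.7 K.
From PV = nRT: V₁ = nRT₁/P₁ = 5724 L.
T constant ⇒ Boyle's law P V = const: T₂ = T₁; V₂ = V₁·(P₁/P₂) = 1.606e+04 L.
P constant ⇒ V ∝ T: P₃ = P₂; T₃ = T₂·(V₃/V₂) = 399.0 K.

T₃ ≈ 399 K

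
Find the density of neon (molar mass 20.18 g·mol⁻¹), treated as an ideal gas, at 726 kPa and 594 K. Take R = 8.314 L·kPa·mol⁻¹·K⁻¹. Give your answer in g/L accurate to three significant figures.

ρ = PM/(RT) = (726 × 20.18) / (8.314 × 594.0)

ρ ≈ 2.97 g/L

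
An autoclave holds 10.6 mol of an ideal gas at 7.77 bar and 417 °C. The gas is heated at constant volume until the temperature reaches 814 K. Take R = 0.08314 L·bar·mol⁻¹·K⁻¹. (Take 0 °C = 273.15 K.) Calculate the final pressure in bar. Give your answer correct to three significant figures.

P₂ ≈ 9.16 bar

Convert: T₁ = 690.1 K.
From PV = nRT: V₁ = nRT₁/P₁ = 78.28 L.
Isochoric, so P/T is constant: V₂ = V₁; P₂ = P₁·(T₂/T₁) = 9.164 bar.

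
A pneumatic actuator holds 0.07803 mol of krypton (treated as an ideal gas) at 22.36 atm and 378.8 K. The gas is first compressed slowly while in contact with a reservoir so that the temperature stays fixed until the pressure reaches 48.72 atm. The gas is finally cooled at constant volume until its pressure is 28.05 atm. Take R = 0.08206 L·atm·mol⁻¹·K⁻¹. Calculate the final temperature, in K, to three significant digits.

From PV = nRT: V₁ = nRT₁/P₁ = 0.1085 L.
T constant ⇒ Boyle's law P V = const: T₂ = T₁; V₂ = V₁·(P₁/P₂) = 0.04978 L.
V constant ⇒ P ∝ T: V₃ = V₂; T₃ = T₂·(P₃/P₂) = 218.1 K.

T₃ ≈ 218 K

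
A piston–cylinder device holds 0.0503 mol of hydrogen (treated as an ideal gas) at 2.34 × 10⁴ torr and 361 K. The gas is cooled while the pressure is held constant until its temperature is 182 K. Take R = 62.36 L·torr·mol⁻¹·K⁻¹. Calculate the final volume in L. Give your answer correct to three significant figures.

V₂ ≈ 0.0244 L

From PV = nRT: V₁ = nRT₁/P₁ = 0.04839 L.
P constant ⇒ V ∝ T: P₂ = P₁; V₂ = V₁·(T₂/T₁) = 0.02440 L.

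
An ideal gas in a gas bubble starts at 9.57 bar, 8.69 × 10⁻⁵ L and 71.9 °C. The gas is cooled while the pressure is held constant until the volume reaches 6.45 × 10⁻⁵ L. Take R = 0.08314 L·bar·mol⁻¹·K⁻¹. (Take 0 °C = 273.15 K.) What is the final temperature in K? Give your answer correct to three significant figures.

T₂ ≈ 256 K

Convert: T₁ = 345.0 K.
P constant ⇒ V ∝ T: P₂ = P₁; T₂ = T₁·(V₂/V₁) = 256.1 K.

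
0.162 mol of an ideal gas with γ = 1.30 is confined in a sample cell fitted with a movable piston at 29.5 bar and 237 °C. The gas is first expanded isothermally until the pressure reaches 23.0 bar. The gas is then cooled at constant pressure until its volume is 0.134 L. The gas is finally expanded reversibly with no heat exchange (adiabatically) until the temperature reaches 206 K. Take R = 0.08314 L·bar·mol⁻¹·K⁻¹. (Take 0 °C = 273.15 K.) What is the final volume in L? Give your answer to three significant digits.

Convert: T₁ = 510.1 K.
From PV = nRT: V₁ = nRT₁/P₁ = 0.2329 L.
T constant ⇒ Boyle's law P V = const: T₂ = T₁; V₂ = V₁·(P₁/P₂) = 0.2987 L.
P constant ⇒ V ∝ T: P₃ = P₂; T₃ = T₂·(V₃/V₂) = 228.8 K.
Adiabatic (γ = 1.30), T V^(γ−1) and P V^γ constant: P₄ = P₃·(T₄/T₃)^(γ/(γ−1)) = 14.59 bar; V₄ = V₃·(T₃/T₄)^(1/(γ−1)) = 0.1902 L.

V₄ ≈ 0.190 L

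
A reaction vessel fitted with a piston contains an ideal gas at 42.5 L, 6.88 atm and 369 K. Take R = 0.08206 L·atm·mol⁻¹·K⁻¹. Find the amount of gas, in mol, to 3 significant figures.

n ≈ 9.66 mol

PV = nRT ⇒ n = PV/(RT) = (6.88 × 42.5) / (0.08206 × 369)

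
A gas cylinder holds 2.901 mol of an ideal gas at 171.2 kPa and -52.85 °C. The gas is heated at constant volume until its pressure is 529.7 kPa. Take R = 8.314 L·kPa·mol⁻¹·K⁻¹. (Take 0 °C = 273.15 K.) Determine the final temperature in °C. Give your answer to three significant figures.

T₂ ≈ 408 °C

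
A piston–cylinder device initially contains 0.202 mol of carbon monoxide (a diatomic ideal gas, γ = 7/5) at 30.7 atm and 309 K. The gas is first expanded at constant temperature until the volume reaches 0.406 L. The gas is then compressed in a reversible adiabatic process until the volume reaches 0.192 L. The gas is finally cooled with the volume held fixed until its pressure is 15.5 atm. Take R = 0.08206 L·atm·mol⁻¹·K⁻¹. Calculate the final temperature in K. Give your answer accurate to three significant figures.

T₄ ≈ 180 K

From PV = nRT: V₁ = nRT₁/P₁ = 0.1668 L.
T constant ⇒ Boyle's law P V = const: T₂ = T₁; P₂ = P₁·(V₁/V₂) = 12.62 atm.
Adiabatic (γ = 7/5), T V^(γ−1) and P V^γ constant: T₃ = T₂·(V₂/V₃)^(γ−1) = 416.9 K; P₃ = P₂·(V₂/V₃)^γ = 35.99 atm.
V constant ⇒ P ∝ T: V₄ = V₃; T₄ = T₃·(P₄/P₃) = 179.5 K.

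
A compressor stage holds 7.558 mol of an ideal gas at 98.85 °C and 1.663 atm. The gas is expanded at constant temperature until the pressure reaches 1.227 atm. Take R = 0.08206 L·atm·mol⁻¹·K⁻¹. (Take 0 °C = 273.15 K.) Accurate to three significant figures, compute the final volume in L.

Convert: T₁ = 372.0 K.
From PV = nRT: V₁ = nRT₁/P₁ = 138.7 L.
Isothermal, so P V is constant: T₂ = T₁; V₂ = V₁·(P₁/P₂) = 188.0 L.

V₂ ≈ 188 L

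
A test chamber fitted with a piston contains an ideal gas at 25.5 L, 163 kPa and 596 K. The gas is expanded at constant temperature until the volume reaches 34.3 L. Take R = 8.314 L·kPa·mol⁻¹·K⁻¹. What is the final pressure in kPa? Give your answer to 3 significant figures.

P₂ ≈ 121 kPa

T constant ⇒ Boyle's law P V = const: T₂ = T₁; P₂ = P₁·(V₁/V₂) = 121.2 kPa.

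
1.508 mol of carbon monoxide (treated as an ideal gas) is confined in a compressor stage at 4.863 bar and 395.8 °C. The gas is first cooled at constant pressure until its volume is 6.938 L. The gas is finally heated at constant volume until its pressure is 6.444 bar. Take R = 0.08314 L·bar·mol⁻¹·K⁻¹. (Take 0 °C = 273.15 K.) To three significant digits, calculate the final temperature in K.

T₃ ≈ 357 K

Convert: T₁ = 669.0 K.
From PV = nRT: V₁ = nRT₁/P₁ = 17.25 L.
Isobaric, so V/T is constant: P₂ = P₁; T₂ = T₁·(V₂/V₁) = 269.1 K.
V constant ⇒ P ∝ T: V₃ = V₂; T₃ = T₂·(P₃/P₂) = 356.6 K.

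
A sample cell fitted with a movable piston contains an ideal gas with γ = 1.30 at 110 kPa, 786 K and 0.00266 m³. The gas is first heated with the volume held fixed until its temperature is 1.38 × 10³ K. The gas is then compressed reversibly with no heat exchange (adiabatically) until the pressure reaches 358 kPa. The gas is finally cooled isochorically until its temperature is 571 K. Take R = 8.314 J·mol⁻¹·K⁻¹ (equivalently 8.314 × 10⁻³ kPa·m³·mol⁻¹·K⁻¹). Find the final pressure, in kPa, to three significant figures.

P₄ ≈ 128 kPa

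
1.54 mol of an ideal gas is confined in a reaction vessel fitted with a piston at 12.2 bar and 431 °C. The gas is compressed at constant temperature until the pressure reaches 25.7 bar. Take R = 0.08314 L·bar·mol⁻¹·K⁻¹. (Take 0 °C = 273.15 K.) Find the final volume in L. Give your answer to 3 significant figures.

V₂ ≈ 3.51 L

Convert: T₁ = 704.1 K.
From PV = nRT: V₁ = nRT₁/P₁ = 7.390 L.
T constant ⇒ Boyle's law P V = const: T₂ = T₁; V₂ = V₁·(P₁/P₂) = 3.508 L.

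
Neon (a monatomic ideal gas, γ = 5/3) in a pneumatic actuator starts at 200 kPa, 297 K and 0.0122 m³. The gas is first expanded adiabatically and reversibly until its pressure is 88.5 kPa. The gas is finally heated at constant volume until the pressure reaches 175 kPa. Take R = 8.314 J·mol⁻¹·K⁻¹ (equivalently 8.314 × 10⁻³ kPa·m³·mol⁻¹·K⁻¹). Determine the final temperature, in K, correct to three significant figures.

T₃ ≈ 424 K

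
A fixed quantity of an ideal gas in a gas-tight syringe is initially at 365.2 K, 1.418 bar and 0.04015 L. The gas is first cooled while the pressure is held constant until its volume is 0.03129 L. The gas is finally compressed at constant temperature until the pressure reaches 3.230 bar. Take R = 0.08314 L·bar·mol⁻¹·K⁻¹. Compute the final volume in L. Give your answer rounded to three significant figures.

V₃ ≈ 0.0137 L

Isobaric, so V/T is constant: P₂ = P₁; T₂ = T₁·(V₂/V₁) = 284.6 K.
T constant ⇒ Boyle's law P V = const: T₃ = T₂; V₃ = V₂·(P₂/P₃) = 0.01374 L.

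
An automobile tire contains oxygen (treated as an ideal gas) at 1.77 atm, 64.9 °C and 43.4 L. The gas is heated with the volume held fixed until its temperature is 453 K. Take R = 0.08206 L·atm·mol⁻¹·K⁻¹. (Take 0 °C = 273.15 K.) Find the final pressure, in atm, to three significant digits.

P₂ ≈ 2.37 atm

Convert: T₁ = 338.0 K.
Isochoric, so P/T is constant: V₂ = V₁; P₂ = P₁·(T₂/T₁) = 2.372 atm.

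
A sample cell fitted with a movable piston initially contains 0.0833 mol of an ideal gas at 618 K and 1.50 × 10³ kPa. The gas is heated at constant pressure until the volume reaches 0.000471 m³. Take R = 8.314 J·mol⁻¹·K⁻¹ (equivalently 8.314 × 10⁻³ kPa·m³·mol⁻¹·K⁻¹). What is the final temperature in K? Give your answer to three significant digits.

T₂ ≈ 1.02e+03 K

From PV = nRT: V₁ = nRT₁/P₁ = 0.0002853 m³.
Isobaric, so V/T is constant: P₂ = P₁; T₂ = T₁·(V₂/V₁) = 1020 K.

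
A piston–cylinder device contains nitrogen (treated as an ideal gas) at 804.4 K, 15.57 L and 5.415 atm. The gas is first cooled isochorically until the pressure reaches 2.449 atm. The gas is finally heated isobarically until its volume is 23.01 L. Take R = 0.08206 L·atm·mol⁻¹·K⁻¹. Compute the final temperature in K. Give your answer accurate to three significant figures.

T₃ ≈ 538 K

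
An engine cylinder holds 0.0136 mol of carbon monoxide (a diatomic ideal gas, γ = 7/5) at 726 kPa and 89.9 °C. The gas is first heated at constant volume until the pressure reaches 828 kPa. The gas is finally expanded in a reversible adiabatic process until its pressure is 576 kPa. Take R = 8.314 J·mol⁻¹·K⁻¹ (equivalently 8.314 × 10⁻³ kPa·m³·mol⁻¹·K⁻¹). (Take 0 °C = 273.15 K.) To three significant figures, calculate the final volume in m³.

Convert: T₁ = 363.0 K.
From PV = nRT: V₁ = nRT₁/P₁ = 5.654e-05 m³.
V constant ⇒ P ∝ T: V₂ = V₁; T₂ = T₁·(P₂/P₁) = 414.1 K.
Reversible adiabatic, γ = 7/5: T₃ = T₂·(P₃/P₂)^((γ−1)/γ) = 373.3 K; V₃ = V₂·(P₂/P₃)^(1/γ) = 7.327e-05 m³.

V₃ ≈ 7.33e-05 m³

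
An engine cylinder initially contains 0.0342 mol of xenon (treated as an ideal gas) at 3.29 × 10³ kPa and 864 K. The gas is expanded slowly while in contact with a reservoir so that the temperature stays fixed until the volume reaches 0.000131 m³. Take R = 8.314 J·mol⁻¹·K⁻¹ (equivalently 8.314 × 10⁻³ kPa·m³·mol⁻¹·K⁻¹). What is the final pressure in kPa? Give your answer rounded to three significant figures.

From PV = nRT: V₁ = nRT₁/P₁ = 7.467e-05 m³.
T constant ⇒ Boyle's law P V = const: T₂ = T₁; P₂ = P₁·(V₁/V₂) = 1875 kPa.

P₂ ≈ 1.88e+03 kPa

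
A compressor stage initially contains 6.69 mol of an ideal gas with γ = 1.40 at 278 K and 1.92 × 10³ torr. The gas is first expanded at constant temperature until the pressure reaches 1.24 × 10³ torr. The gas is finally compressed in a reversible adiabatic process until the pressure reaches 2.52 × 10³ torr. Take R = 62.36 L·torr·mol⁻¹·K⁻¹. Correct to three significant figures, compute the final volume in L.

From PV = nRT: V₁ = nRT₁/P₁ = 60.41 L.
Isothermal, so P V is constant: T₂ = T₁; V₂ = V₁·(P₁/P₂) = 93.53 L.
Reversible adiabatic, γ = 1.40: T₃ = T₂·(P₃/P₂)^((γ−1)/γ) = 340.4 K; V₃ = V₂·(P₂/P₃)^(1/γ) = 56.36 L.

V₃ ≈ 56.4 L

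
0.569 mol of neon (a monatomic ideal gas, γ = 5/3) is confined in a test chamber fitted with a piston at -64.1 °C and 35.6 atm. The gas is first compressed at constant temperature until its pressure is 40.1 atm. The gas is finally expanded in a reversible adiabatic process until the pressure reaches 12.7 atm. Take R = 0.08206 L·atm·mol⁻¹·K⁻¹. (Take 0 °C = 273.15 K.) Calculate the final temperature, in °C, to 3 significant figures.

T₃ ≈ -141 °C

Convert: T₁ = 209.0 K.
From PV = nRT: V₁ = nRT₁/P₁ = 0.2742 L.
Isothermal, so P V is constant: T₂ = T₁; V₂ = V₁·(P₁/P₂) = 0.2434 L.
Adiabatic (γ = 5/3), T V^(γ−1) and P V^γ constant: T₃ = T₂·(P₃/P₂)^((γ−1)/γ) = 132.0 K; V₃ = V₂·(P₂/P₃)^(1/γ) = 0.4852 L.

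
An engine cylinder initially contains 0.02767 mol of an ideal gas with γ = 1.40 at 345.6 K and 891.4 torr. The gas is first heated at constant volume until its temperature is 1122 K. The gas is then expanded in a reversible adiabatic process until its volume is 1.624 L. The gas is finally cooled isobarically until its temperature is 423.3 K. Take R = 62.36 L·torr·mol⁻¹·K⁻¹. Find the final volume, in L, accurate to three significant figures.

From PV = nRT: V₁ = nRT₁/P₁ = 0.6690 L.
V constant ⇒ P ∝ T: V₂ = V₁; P₂ = P₁·(T₂/T₁) = 2894 torr.
Adiabatic (γ = 1.40), T V^(γ−1) and P V^γ constant: T₃ = T₂·(V₂/V₃)^(γ−1) = 786.9 K; P₃ = P₂·(V₂/V₃)^γ = 836.1 torr.
P constant ⇒ V ∝ T: P₄ = P₃; V₄ = V₃·(T₄/T₃) = 0.8736 L.

V₄ ≈ 0.874 L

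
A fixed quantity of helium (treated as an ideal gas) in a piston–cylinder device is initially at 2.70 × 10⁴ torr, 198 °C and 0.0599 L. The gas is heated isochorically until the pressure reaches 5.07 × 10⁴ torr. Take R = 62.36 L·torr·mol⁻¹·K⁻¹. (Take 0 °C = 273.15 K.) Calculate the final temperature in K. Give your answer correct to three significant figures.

T₂ ≈ 885 K

Convert: T₁ = 471.1 K.
Isochoric, so P/T is constant: V₂ = V₁; T₂ = T₁·(P₂/P₁) = 884.7 K.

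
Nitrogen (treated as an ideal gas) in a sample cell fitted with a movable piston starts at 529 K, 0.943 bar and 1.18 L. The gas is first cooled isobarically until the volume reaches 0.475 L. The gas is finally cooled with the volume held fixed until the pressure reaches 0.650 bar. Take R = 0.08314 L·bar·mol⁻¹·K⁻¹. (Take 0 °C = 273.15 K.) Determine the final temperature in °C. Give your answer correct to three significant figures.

T₃ ≈ -126 °C

P constant ⇒ V ∝ T: P₂ = P₁; T₂ = T₁·(V₂/V₁) = 212.9 K.
V constant ⇒ P ∝ T: V₃ = V₂; T₃ = T₂·(P₃/P₂) = 146.8 K.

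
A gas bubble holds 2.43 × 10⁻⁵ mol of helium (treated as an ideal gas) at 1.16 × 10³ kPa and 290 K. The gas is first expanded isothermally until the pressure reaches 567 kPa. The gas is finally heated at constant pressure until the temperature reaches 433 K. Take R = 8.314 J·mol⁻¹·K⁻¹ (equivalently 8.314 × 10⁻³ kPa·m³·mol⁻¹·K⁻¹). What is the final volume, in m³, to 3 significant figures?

V₃ ≈ 1.54e-07 m³

From PV = nRT: V₁ = nRT₁/P₁ = 5.051e-08 m³.
Isothermal, so P V is constant: T₂ = T₁; V₂ = V₁·(P₁/P₂) = 1.033e-07 m³.
Isobaric, so V/T is constant: P₃ = P₂; V₃ = V₂·(T₃/T₂) = 1.543e-07 m³.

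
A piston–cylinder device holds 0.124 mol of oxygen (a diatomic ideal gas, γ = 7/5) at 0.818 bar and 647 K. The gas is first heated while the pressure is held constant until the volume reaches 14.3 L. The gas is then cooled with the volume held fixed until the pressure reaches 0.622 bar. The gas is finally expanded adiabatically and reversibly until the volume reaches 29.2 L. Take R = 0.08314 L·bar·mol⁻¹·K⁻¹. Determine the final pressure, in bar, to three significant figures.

P₄ ≈ 0.229 bar

From PV = nRT: V₁ = nRT₁/P₁ = 8.154 L.
Isobaric, so V/T is constant: P₂ = P₁; T₂ = T₁·(V₂/V₁) = 1135 K.
Isochoric, so P/T is constant: V₃ = V₂; T₃ = T₂·(P₃/P₂) = 862.8 K.
Adiabatic (γ = 7/5), T V^(γ−1) and P V^γ constant: T₄ = T₃·(V₃/V₄)^(γ−1) = 648.4 K; P₄ = P₃·(V₃/V₄)^γ = 0.2289 bar.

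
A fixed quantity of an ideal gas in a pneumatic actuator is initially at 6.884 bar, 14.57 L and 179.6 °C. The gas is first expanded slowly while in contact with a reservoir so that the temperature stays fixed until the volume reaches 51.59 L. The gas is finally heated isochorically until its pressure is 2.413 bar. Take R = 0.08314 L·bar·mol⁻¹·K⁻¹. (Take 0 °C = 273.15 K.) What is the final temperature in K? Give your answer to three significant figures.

T₃ ≈ 562 K

Convert: T₁ = 452.8 K.
Isothermal, so P V is constant: T₂ = T₁; P₂ = P₁·(V₁/V₂) = 1.944 bar.
V constant ⇒ P ∝ T: V₃ = V₂; T₃ = T₂·(P₃/P₂) = 561.9 K.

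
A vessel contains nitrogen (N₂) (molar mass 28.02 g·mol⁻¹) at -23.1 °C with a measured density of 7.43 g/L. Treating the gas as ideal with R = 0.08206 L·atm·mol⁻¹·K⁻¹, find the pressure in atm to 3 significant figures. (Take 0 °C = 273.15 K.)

ρ = PM/(RT) ⇒ P = ρRT/M = (7.43 × 0.08206 × 250.0) / 28.02

P ≈ 5.44 atm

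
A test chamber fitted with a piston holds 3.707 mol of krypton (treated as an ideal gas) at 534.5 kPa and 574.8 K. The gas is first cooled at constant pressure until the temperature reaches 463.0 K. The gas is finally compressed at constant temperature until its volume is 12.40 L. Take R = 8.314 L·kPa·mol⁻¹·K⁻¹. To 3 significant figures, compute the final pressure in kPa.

P₃ ≈ 1.15e+03 kPa

From PV = nRT: V₁ = nRT₁/P₁ = 33.14 L.
P constant ⇒ V ∝ T: P₂ = P₁; V₂ = V₁·(T₂/T₁) = 26.70 L.
Isothermal, so P V is constant: T₃ = T₂; P₃ = P₂·(V₂/V₃) = 1151 kPa.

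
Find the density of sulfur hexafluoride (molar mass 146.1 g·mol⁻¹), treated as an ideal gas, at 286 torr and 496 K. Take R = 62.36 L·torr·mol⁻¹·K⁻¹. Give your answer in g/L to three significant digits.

ρ ≈ 1.35 g/L

ρ = PM/(RT) = (286 × 146.1) / (62.36 × 496.0)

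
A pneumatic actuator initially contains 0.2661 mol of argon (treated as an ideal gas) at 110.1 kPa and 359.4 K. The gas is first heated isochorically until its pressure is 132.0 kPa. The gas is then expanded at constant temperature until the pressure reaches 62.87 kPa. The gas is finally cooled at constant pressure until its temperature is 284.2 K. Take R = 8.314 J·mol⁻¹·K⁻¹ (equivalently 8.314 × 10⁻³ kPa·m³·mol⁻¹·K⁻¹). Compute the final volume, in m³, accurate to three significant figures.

V₄ ≈ 0.0100 m³

From PV = nRT: V₁ = nRT₁/P₁ = 0.007222 m³.
V constant ⇒ P ∝ T: V₂ = V₁; T₂ = T₁·(P₂/P₁) = 430.9 K.
Isothermal, so P V is constant: T₃ = T₂; V₃ = V₂·(P₂/P₃) = 0.01516 m³.
P constant ⇒ V ∝ T: P₄ = P₃; V₄ = V₃·(T₄/T₃) = 0.01000 m³.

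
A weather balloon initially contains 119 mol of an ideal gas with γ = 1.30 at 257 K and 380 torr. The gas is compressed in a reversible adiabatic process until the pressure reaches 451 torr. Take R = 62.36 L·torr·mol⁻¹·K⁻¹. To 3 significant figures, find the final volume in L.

V₂ ≈ 4.40e+03 L

From PV = nRT: V₁ = nRT₁/P₁ = 5019 L.
Reversible adiabatic, γ = 1.30: T₂ = T₁·(P₂/P₁)^((γ−1)/γ) = 267.4 K; V₂ = V₁·(P₁/P₂)^(1/γ) = 4399 L.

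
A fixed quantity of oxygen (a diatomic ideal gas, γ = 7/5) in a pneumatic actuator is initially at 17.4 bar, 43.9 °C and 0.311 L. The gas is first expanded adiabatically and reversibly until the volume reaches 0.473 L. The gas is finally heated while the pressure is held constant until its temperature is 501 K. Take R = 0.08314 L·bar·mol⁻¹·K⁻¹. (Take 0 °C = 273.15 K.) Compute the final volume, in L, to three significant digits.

V₃ ≈ 0.884 L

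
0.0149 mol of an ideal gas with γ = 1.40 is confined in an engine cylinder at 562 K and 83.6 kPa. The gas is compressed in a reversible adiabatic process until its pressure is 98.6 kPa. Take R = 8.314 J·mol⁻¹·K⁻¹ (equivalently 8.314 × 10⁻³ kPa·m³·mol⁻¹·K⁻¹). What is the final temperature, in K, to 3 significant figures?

From PV = nRT: V₁ = nRT₁/P₁ = 0.0008328 m³.
Reversible adiabatic, γ = 1.40: T₂ = T₁·(P₂/P₁)^((γ−1)/γ) = 589.1 K; V₂ = V₁·(P₁/P₂)^(1/γ) = 0.0007402 m³.

T₂ ≈ 589 K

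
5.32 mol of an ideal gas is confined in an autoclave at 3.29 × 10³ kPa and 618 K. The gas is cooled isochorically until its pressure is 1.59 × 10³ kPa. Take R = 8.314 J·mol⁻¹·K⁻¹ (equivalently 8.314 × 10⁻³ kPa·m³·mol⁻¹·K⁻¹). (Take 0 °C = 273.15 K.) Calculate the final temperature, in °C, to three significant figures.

T₂ ≈ 25.5 °C

From PV = nRT: V₁ = nRT₁/P₁ = 0.008308 m³.
Isochoric, so P/T is constant: V₂ = V₁; T₂ = T₁·(P₂/P₁) = 298.7 K.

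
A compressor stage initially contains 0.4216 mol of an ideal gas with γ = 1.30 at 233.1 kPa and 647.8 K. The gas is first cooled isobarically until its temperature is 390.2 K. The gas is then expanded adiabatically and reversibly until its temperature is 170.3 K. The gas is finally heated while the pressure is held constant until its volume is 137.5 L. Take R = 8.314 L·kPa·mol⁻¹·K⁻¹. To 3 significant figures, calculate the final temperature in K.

From PV = nRT: V₁ = nRT₁/P₁ = 9.741 L.
P constant ⇒ V ∝ T: P₂ = P₁; V₂ = V₁·(T₂/T₁) = 5.868 L.
Adiabatic (γ = 1.30), T V^(γ−1) and P V^γ constant: P₃ = P₂·(T₃/T₂)^(γ/(γ−1)) = 6.415 kPa; V₃ = V₂·(T₂/T₃)^(1/(γ−1)) = 93.05 L.
P constant ⇒ V ∝ T: P₄ = P₃; T₄ = T₃·(V₄/V₃) = 251.7 K.

T₄ ≈ 252 K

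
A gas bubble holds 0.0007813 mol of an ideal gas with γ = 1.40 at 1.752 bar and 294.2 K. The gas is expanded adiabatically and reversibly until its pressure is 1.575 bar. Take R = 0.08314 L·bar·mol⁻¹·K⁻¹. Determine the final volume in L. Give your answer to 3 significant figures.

V₂ ≈ 0.0118 L

From PV = nRT: V₁ = nRT₁/P₁ = 0.01091 L.
Reversible adiabatic, γ = 1.40: T₂ = T₁·(P₂/P₁)^((γ−1)/γ) = 285.4 K; V₂ = V₁·(P₁/P₂)^(1/γ) = 0.01177 L.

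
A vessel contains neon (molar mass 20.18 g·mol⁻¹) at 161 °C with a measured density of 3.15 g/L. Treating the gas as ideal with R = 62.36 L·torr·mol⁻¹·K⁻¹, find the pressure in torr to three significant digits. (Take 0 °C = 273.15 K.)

ρ = PM/(RT) ⇒ P = ρRT/M = (3.15 × 62.36 × 434.1) / 20.18

P ≈ 4.23e+03 torr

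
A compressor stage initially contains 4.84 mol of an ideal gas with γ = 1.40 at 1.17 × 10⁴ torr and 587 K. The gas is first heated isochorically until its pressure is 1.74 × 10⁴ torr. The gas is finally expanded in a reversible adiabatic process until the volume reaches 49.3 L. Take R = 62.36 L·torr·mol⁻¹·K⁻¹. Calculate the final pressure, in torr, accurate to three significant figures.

P₃ ≈ 3.33e+03 torr

From PV = nRT: V₁ = nRT₁/P₁ = 15.14 L.
V constant ⇒ P ∝ T: V₂ = V₁; T₂ = T₁·(P₂/P₁) = 873.0 K.
Reversible adiabatic, γ = 1.40: T₃ = T₂·(V₂/V₃)^(γ−1) = 544.4 K; P₃ = P₂·(V₂/V₃)^γ = 3333 torr.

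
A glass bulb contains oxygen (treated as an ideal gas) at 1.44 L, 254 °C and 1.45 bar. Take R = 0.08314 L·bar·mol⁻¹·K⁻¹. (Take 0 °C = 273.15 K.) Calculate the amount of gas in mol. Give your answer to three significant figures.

n ≈ 0.0476 mol

Convert: T = 527.15 K.
PV = nRT ⇒ n = PV/(RT) = (1.45 × 1.44) / (0.08314 × 527.15)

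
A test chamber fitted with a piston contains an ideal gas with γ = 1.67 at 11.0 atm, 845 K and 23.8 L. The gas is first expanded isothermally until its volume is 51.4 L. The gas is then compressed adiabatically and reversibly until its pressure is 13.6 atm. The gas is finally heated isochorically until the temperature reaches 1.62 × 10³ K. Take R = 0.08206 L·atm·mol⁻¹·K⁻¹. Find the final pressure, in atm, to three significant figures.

P₄ ≈ 17.6 atm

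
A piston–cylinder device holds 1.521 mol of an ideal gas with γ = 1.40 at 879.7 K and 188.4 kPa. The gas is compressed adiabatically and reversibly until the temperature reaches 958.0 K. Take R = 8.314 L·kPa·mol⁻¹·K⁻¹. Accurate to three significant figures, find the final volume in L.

From PV = nRT: V₁ = nRT₁/P₁ = 59.05 L.
Reversible adiabatic, γ = 1.40: P₂ = P₁·(T₂/T₁)^(γ/(γ−1)) = 253.9 kPa; V₂ = V₁·(T₁/T₂)^(1/(γ−1)) = 47.71 L.

V₂ ≈ 47.7 L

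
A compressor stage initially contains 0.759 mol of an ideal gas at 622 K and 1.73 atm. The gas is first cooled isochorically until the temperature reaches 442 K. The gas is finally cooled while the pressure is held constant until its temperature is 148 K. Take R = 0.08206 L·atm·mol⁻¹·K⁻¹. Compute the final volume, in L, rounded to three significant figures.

From PV = nRT: V₁ = nRT₁/P₁ = 22.39 L.
Isochoric, so P/T is constant: V₂ = V₁; P₂ = P₁·(T₂/T₁) = 1.229 atm.
Isobaric, so V/T is constant: P₃ = P₂; V₃ = V₂·(T₃/T₂) = 7.498 L.

V₃ ≈ 7.50 L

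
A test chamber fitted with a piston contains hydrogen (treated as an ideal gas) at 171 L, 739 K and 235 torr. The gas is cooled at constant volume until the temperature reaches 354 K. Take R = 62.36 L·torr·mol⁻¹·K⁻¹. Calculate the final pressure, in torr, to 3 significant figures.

V constant ⇒ P ∝ T: V₂ = V₁; P₂ = P₁·(T₂/T₁) = 112.6 torr.

P₂ ≈ 113 torr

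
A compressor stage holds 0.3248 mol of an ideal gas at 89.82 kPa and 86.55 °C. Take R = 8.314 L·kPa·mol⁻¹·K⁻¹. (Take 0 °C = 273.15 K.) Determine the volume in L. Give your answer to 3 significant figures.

V ≈ 10.8 L

Convert: T = 359.70 K.
PV = nRT ⇒ V = nRT/P = (0.3248 × 8.314 × 359.70) / 89.82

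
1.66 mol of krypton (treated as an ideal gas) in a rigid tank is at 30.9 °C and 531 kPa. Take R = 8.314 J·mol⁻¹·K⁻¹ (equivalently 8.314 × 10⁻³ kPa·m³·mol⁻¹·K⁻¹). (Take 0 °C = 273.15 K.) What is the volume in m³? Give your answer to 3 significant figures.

V ≈ 0.00790 m³

Convert: T = 304.05 K.
PV = nRT ⇒ V = nRT/P = (1.66 × 8.314 × 10⁻³ × 304.05) / 531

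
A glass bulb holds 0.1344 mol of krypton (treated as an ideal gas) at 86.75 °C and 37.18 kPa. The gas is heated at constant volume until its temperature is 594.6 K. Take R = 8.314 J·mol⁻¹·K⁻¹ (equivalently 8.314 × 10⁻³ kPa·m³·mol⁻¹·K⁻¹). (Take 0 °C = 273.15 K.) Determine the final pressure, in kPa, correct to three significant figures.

P₂ ≈ 61.4 kPa

Convert: T₁ = 359.9 K.
From PV = nRT: V₁ = nRT₁/P₁ = 0.01082 m³.
Isochoric, so P/T is constant: V₂ = V₁; P₂ = P₁·(T₂/T₁) = 61.43 kPa.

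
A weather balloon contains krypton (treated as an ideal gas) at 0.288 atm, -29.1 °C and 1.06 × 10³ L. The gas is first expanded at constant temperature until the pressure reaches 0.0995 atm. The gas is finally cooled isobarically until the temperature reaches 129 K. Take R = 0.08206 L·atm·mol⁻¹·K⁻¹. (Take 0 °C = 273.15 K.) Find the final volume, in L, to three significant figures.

V₃ ≈ 1.62e+03 L

Convert: T₁ = 244.0 K.
T constant ⇒ Boyle's law P V = const: T₂ = T₁; V₂ = V₁·(P₁/P₂) = 3068 L.
P constant ⇒ V ∝ T: P₃ = P₂; V₃ = V₂·(T₃/T₂) = 1622 L.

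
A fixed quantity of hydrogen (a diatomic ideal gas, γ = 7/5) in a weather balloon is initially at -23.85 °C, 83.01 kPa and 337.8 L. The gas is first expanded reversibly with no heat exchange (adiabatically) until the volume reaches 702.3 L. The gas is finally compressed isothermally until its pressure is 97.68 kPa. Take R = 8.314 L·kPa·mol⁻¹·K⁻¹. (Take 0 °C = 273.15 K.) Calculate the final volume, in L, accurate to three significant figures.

V₃ ≈ 214 L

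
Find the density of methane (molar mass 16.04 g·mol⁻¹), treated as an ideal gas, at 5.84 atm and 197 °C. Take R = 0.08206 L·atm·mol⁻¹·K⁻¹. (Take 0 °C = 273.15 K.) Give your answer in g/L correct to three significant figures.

ρ = PM/(RT) = (5.84 × 16.04) / (0.08206 × 470.1)

ρ ≈ 2.43 g/L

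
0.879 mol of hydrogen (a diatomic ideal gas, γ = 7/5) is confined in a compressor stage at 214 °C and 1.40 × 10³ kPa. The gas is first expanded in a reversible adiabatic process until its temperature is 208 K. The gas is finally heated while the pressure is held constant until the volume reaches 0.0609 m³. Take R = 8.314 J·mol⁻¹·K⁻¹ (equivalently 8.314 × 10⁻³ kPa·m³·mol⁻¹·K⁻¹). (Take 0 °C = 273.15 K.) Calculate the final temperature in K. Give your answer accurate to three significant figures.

Convert: T₁ = 487.1 K.
From PV = nRT: V₁ = nRT₁/P₁ = 0.002543 m³.
Adiabatic (γ = 7/5), T V^(γ−1) and P V^γ constant: P₂ = P₁·(T₂/T₁)^(γ/(γ−1)) = 71.21 kPa; V₂ = V₁·(T₁/T₂)^(1/(γ−1)) = 0.02135 m³.
Isobaric, so V/T is constant: P₃ = P₂; T₃ = T₂·(V₃/V₂) = 593.4 K.

T₃ ≈ 593 K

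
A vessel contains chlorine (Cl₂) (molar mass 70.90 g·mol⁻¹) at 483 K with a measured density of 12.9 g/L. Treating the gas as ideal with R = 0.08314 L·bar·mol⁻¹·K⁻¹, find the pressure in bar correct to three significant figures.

ρ = PM/(RT) ⇒ P = ρRT/M = (12.9 × 0.08314 × 483.0) / 70.90

P ≈ 7.31 bar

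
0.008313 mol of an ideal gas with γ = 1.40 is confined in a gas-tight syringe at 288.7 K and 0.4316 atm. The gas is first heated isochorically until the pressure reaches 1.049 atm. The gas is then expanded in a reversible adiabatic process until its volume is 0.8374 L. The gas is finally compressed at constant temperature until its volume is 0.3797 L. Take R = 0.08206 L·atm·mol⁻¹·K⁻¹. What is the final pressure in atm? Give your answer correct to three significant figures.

From PV = nRT: V₁ = nRT₁/P₁ = 0.4563 L.
Isochoric, so P/T is constant: V₂ = V₁; T₂ = T₁·(P₂/P₁) = 701.7 K.
Adiabatic (γ = 1.40), T V^(γ−1) and P V^γ constant: T₃ = T₂·(V₂/V₃)^(γ−1) = 550.4 K; P₃ = P₂·(V₂/V₃)^γ = 0.4484 atm.
Isothermal, so P V is constant: T₄ = T₃; P₄ = P₃·(V₃/V₄) = 0.9888 atm.

P₄ ≈ 0.989 atm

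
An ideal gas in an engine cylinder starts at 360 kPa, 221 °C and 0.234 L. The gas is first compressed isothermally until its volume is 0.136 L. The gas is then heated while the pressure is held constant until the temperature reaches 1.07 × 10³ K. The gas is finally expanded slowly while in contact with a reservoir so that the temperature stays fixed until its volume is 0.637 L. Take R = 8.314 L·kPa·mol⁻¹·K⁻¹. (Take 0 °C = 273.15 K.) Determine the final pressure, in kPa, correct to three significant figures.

P₄ ≈ 286 kPa

Convert: T₁ = 494.1 K.
Isothermal, so P V is constant: T₂ = T₁; P₂ = P₁·(V₁/V₂) = 619.4 kPa.
P constant ⇒ V ∝ T: P₃ = P₂; V₃ = V₂·(T₃/T₂) = 0.2945 L.
T constant ⇒ Boyle's law P V = const: T₄ = T₃; P₄ = P₃·(V₃/V₄) = 286.4 kPa.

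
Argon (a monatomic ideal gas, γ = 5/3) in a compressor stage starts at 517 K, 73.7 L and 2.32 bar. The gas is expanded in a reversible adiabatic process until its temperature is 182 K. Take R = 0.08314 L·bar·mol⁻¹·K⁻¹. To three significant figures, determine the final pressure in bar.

P₂ ≈ 0.171 bar

Adiabatic (γ = 5/3), T V^(γ−1) and P V^γ constant: P₂ = P₁·(T₂/T₁)^(γ/(γ−1)) = 0.1706 bar; V₂ = V₁·(T₁/T₂)^(1/(γ−1)) = 352.9 L.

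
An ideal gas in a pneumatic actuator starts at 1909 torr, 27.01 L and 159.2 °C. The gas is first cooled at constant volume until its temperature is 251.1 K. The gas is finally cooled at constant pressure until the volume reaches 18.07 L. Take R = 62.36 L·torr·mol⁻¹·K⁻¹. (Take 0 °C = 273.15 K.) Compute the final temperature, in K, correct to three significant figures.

T₃ ≈ 168 K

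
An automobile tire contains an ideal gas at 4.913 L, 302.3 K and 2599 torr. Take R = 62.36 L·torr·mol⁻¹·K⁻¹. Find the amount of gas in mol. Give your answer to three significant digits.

n ≈ 0.677 mol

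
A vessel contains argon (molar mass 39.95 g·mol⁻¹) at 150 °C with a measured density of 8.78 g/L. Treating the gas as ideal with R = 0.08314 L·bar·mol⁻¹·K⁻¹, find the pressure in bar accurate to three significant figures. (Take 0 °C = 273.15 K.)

ρ = PM/(RT) ⇒ P = ρRT/M = (8.78 × 0.08314 × 423.1) / 39.95

P ≈ 7.73 bar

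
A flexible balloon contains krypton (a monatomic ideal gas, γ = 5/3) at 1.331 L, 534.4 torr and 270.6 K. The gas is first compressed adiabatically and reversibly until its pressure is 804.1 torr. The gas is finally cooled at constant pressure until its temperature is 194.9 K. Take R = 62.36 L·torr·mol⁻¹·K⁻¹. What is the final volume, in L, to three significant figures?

Reversible adiabatic, γ = 5/3: T₂ = T₁·(P₂/P₁)^((γ−1)/γ) = 318.6 K; V₂ = V₁·(P₁/P₂)^(1/γ) = 1.042 L.
P constant ⇒ V ∝ T: P₃ = P₂; V₃ = V₂·(T₃/T₂) = 0.6371 L.

V₃ ≈ 0.637 L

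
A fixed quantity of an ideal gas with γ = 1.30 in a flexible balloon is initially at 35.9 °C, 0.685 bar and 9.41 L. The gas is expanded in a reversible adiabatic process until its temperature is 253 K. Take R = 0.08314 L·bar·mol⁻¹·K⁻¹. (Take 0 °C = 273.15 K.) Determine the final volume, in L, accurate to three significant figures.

V₂ ≈ 18.3 L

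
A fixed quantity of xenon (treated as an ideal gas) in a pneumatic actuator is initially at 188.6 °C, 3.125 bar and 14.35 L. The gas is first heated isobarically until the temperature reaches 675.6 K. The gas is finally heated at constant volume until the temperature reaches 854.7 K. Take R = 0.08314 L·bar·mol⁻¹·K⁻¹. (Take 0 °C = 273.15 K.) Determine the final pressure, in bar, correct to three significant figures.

P₃ ≈ 3.95 bar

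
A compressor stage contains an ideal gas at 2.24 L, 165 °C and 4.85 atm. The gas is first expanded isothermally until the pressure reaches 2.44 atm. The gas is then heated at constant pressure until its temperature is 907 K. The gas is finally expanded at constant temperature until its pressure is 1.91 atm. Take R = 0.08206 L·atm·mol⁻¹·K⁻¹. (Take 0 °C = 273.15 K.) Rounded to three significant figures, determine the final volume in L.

V₄ ≈ 11.8 L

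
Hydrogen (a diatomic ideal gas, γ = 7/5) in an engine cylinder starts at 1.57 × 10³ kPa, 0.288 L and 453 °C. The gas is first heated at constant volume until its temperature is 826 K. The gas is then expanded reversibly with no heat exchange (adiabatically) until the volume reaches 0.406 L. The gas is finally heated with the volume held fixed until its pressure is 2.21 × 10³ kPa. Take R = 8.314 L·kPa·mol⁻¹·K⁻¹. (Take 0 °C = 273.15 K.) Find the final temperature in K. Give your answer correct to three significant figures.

T₄ ≈ 1.44e+03 K

Convert: T₁ = 726.1 K.
V constant ⇒ P ∝ T: V₂ = V₁; P₂ = P₁·(T₂/T₁) = 1786 kPa.
Adiabatic (γ = 7/5), T V^(γ−1) and P V^γ constant: T₃ = T₂·(V₂/V₃)^(γ−1) = 720.0 K; P₃ = P₂·(V₂/V₃)^γ = 1104 kPa.
Isochoric, so P/T is constant: V₄ = V₃; T₄ = T₃·(P₄/P₃) = 1441 K.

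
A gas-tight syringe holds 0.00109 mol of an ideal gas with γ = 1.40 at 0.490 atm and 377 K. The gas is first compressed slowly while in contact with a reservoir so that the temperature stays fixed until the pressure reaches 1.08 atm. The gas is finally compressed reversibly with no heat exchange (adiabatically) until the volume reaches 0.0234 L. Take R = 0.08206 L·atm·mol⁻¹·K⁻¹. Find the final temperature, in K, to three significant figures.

T₃ ≈ 423 K

From PV = nRT: V₁ = nRT₁/P₁ = 0.06882 L.
Isothermal, so P V is constant: T₂ = T₁; V₂ = V₁·(P₁/P₂) = 0.03122 L.
Reversible adiabatic, γ = 1.40: T₃ = T₂·(V₂/V₃)^(γ−1) = 423.1 K; P₃ = P₂·(V₂/V₃)^γ = 1.617 atm.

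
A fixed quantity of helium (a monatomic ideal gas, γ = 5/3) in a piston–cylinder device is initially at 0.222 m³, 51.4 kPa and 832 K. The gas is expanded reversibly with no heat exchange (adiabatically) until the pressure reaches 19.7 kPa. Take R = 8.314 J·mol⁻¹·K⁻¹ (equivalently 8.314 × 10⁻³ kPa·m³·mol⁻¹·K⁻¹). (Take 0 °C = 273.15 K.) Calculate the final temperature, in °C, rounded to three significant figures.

T₂ ≈ 294 °C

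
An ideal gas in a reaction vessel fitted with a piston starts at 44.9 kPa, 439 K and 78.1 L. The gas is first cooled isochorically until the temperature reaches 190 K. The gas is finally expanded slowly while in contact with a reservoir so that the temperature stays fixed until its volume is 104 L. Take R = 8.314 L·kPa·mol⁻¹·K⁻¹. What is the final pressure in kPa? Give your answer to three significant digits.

V constant ⇒ P ∝ T: V₂ = V₁; P₂ = P₁·(T₂/T₁) = 19.43 kPa.
Isothermal, so P V is constant: T₃ = T₂; P₃ = P₂·(V₂/V₃) = 14.59 kPa.

P₃ ≈ 14.6 kPa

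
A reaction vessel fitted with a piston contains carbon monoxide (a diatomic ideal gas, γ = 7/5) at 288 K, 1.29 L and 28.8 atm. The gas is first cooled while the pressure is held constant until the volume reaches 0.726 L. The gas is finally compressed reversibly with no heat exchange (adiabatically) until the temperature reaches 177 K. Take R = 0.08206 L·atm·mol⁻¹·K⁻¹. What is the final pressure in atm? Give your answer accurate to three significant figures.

P constant ⇒ V ∝ T: P₂ = P₁; T₂ = T₁·(V₂/V₁) = 162.1 K.
Adiabatic (γ = 7/5), T V^(γ−1) and P V^γ constant: P₃ = P₂·(T₃/T₂)^(γ/(γ−1)) = 39.19 atm; V₃ = V₂·(T₂/T₃)^(1/(γ−1)) = 0.5826 L.

P₃ ≈ 39.2 atm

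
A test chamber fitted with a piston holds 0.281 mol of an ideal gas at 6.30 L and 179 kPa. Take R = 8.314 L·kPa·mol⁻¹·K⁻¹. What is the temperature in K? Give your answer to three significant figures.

PV = nRT ⇒ T = PV/(nR) = (179 × 6.30) / (0.281 × 8.314)

T ≈ 483 K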